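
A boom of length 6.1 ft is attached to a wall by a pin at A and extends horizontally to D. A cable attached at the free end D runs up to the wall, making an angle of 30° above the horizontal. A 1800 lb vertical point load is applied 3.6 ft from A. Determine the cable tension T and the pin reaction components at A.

ΣM about A: T·sin30°·6.1 − 1800·3.6 = 0 → T = 6480/(6.1·0.5) = 2124.59 ≈ 2125 lb.
ΣF_x = 0: A_x − T·cos30° = 0 → A_x = 2124.59 × 0.866025 = 1840 lb.
ΣF_y = 0: A_y + T·sin30° − 1800 = 0 → A_y = 1800 − 2124.59 × 0.5 = 737.7 lb.

T = 2125 lb, A_x = 1840 lb, A_y = 737.7 lb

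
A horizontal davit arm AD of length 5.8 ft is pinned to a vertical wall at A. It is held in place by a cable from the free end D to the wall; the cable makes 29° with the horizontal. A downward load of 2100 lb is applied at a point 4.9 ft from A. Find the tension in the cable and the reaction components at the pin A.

T = 3659 lb, A_x = 3201 lb, A_y = 325.9 lb

ΣM about A: T·sin29°·5.8 − 2100·4.9 = 0 → T = 10290/(5.8·0.48481) = 3659.45 ≈ 3659 lb.
ΣF_x = 0: A_x − T·cos29° = 0 → A_x = 3659.45 × 0.87462 = 3201 lb.
ΣF_y = 0: A_y + T·sin29° − 2100 = 0 → A_y = 2100 − 3659.45 × 0.48481 = 325.9 lb.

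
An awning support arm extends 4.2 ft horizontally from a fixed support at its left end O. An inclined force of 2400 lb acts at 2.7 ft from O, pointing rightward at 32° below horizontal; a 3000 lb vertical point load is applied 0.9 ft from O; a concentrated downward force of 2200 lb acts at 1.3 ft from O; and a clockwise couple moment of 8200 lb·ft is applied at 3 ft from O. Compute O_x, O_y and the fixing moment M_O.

O_x = -2035 lb, O_y = 6472 lb, M_O = 17190 lb·ft

ΣF_x = 0: O_x + 2400·cos32° = 0 → O_x = -2035 lb.
ΣF_y = 0: O_y − 2400·sin32° − 3000 − 2200 = 0 → O_y = 6472 lb.
ΣM about O: M_O − 2400·sin32°·2.7 − 3000·0.9 − 2200·1.3 − 8200 = 0 → M_O = 17190 lb·ft.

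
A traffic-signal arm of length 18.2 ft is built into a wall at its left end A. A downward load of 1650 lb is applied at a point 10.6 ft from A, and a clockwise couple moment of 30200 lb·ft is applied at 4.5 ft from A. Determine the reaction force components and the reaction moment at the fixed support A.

ΣF_x = 0: A_x = 0.
ΣF_y = 0: A_y − 1650 = 0 → A_y = 1650 lb.
ΣM about A: M_A − 1650·10.6 − 30200 = 0 → M_A = 47690 lb·ft.

A_x = 0, A_y = 1650 lb, M_A = 47690 lb·ft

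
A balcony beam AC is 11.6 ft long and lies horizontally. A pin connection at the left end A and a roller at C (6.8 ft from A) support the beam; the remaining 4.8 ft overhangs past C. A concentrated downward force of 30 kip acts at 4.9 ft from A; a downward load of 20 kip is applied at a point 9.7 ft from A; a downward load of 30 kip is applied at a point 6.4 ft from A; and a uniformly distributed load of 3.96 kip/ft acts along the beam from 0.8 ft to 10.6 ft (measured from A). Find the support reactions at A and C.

A_x = 0, A_y = 7.895 kip, C_y = 110.9 kip

Resultant of the distributed load: 3.96 × 9.8 = 38.808 kip at 5.7 ft from A.
Moments about A: C_y·6.8 − 30·4.9 − 20·9.7 − 30·6.4 − (3.96·9.8)·5.7 = 0 → C_y = 754.2056/6.8 = 110.913 ≈ 110.9 kip.
ΣF_y = 0: A_y + 110.913 − 30 − 20 − 30 − 3.96·9.8 = 0 → A_y = 7.895 kip.
ΣF_x = 0: no horizontal applied forces, so A_x = 0.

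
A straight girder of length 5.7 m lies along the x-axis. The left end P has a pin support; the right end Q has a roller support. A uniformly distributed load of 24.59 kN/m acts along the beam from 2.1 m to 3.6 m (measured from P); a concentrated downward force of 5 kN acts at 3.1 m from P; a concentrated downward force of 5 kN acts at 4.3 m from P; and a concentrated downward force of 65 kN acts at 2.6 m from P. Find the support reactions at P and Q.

Resultant of the distributed load: 24.59 × 1.5 = 36.885 kN at 2.85 m from P.
ΣM about P: Q_y·5.7 − (24.59·1.5)·2.85 − 5·3.1 − 5·4.3 − 65·2.6 = 0 → Q_y = 311.12225/5.7 = 54.5829 ≈ 54.58 kN.
ΣF_y = 0: P_y + 54.5829 − 24.59·1.5 − 5 − 5 − 65 = 0 → P_y = 57.30 kN.
ΣF_x = 0: no horizontal applied forces, so P_x = 0.

P_x = 0, P_y = 57.30 kN, Q_y = 54.58 kN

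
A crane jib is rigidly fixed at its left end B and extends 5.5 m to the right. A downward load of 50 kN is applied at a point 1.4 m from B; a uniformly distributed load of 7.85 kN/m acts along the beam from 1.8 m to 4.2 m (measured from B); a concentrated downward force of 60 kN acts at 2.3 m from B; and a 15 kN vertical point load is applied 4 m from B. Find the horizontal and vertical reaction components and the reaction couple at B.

Resultant of the distributed load: 7.85 × 2.4 = 18.84 kN at 3 m from B.
ΣF_x = 0: B_x = 0.
ΣF_y = 0: B_y − 50 − 7.85·2.4 − 60 − 15 = 0 → B_y = 143.8 kN.
ΣM about B: M_B − 50·1.4 − (7.85·2.4)·3 − 60·2.3 − 15·4 = 0 → M_B = 324.5 kN·m.

B_x = 0, B_y = 143.8 kN, M_B = 324.5 kN·m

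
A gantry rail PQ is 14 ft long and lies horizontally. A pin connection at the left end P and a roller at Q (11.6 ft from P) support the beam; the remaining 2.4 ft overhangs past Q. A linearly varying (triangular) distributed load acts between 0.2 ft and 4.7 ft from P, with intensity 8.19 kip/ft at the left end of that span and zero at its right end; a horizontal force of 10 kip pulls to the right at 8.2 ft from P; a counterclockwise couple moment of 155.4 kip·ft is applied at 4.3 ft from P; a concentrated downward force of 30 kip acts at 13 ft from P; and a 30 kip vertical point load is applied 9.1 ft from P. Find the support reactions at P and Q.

Resultant of the triangular load: ½ × 8.19 × 4.5 = 18.4275 kip, acting at 1.7 ft from P (one-third of the span from the peak).
Taking moments about P: Q_y·11.6 − (½·8.19·4.5)·1.7 + 155.4 − 30·13 − 30·9.1 = 0 → Q_y = 538.92675/11.6 = 46.4592 ≈ 46.46 kip.
ΣF_y = 0: P_y + 46.4592 − ½·8.19·4.5 − 30 − 30 = 0 → P_y = 31.97 kip.
ΣF_x = 0: P_x + 10 = 0 → P_x = -10.00 kip.

P_x = -10.00 kip, P_y = 31.97 kip, Q_y = 46.46 kip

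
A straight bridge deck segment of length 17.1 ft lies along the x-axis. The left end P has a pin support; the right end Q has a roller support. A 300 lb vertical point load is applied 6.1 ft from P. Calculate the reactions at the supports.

P_x = 0, P_y = 193.0 lb, Q_y = 107.0 lb

Moments about P: Q_y·17.1 − 300·6.1 = 0 → Q_y = 1830/17.1 = 107.018 ≈ 107.0 lb.
ΣF_y = 0: P_y + 107.018 − 300 = 0 → P_y = 193.0 lb.
ΣF_x = 0: no horizontal applied forces, so P_x = 0.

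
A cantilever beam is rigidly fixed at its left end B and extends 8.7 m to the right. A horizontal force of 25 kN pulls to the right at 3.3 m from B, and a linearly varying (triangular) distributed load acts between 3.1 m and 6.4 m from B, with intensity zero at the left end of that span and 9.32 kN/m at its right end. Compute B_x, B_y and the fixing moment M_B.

B_x = -25.00 kN, B_y = 15.38 kN, M_B = 81.50 kN·m

Resultant of the triangular load: ½ × 9.32 × 3.3 = 15.378 kN, acting at 5.3 m from B (one-third of the span from the peak).
ΣF_x = 0: B_x + 25 = 0 → B_x = -25.00 kN.
ΣF_y = 0: B_y − ½·9.32·3.3 = 0 → B_y = 15.38 kN.
ΣM about B: M_B − (½·9.32·3.3)·5.3 = 0 → M_B = 81.50 kN·m.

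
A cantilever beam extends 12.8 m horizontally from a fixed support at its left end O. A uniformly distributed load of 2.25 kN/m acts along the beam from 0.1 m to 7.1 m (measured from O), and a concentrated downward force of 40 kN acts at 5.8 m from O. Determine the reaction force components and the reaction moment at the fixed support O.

O_x = 0, O_y = 55.75 kN, M_O = 288.7 kN·m

Resultant of the distributed load: 2.25 × 7 = 15.75 kN at 3.6 m from O.
ΣF_x = 0: O_x = 0.
ΣF_y = 0: O_y − 2.25·7 − 40 = 0 → O_y = 55.75 kN.
ΣM about O: M_O − (2.25·7)·3.6 − 40·5.8 = 0 → M_O = 288.7 kN·m.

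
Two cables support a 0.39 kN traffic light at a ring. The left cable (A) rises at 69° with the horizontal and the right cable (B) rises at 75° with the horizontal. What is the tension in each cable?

ΣF_x = 0: −T_A·cos69° + T_B·cos75° = 0 → T_B = 1.38463·T_A.
ΣF_y = 0: T_A·sin69° + T_B·sin75° = 0.39.
Substitute: T_A·(0.93358 + 1.38463·0.965926) = 0.39 → T_A = 0.171728 ≈ 0.1717 kN.
Then T_B = 1.38463 × 0.171728 = 0.2378 kN.

T_A = 0.1717 kN, T_B = 0.2378 kN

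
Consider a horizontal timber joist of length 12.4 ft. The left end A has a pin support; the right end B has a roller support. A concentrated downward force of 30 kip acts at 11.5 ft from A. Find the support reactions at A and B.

Taking moments about A: B_y·12.4 − 30·11.5 = 0 → B_y = 345/12.4 = 27.8226 ≈ 27.82 kip.
ΣF_y = 0: A_y + 27.8226 − 30 = 0 → A_y = 2.177 kip.
ΣF_x = 0: no horizontal applied forces, so A_x = 0.

A_x = 0, A_y = 2.177 kip, B_y = 27.82 kip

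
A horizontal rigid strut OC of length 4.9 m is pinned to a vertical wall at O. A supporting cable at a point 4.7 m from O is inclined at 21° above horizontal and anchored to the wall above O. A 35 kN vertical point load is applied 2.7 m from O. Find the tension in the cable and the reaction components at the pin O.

T = 56.11 kN, O_x = 52.38 kN, O_y = 14.89 kN

ΣM about O: T·sin21°·4.7 − 35·2.7 = 0 → T = 94.5/(4.7·0.358368) = 56.1054 ≈ 56.11 kN.
ΣF_x = 0: O_x − T·cos21° = 0 → O_x = 56.1054 × 0.93358 = 52.38 kN.
ΣF_y = 0: O_y + T·sin21° − 35 = 0 → O_y = 35 − 56.1054 × 0.358368 = 14.89 kN.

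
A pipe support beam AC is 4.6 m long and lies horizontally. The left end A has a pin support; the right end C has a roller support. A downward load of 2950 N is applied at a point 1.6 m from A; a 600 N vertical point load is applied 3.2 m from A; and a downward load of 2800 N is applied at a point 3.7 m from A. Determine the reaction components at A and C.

ΣM about A: C_y·4.6 − 2950·1.6 − 600·3.2 − 2800·3.7 = 0 → C_y = 17000/4.6 = 3695.65 ≈ 3696 N.
ΣF_y = 0: A_y + 3695.65 − 2950 − 600 − 2800 = 0 → A_y = 2654 N.
ΣF_x = 0: no horizontal applied forces, so A_x = 0.

A_x = 0, A_y = 2654 N, C_y = 3696 N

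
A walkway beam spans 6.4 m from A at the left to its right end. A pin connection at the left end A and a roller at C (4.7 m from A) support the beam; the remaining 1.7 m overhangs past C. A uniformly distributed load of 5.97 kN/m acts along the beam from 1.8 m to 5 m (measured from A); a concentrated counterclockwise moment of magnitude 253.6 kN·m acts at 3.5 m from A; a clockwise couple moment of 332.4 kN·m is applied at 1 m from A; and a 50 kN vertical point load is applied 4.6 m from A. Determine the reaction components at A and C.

Resultant of the distributed load: 5.97 × 3.2 = 19.104 kN at 3.4 m from A.
Moments about A: C_y·4.7 − (5.97·3.2)·3.4 + 253.6 − 332.4 − 50·4.6 = 0 → C_y = 373.7536/4.7 = 79.522 ≈ 79.52 kN.
ΣF_y = 0: A_y + 79.522 − 5.97·3.2 − 50 = 0 → A_y = -10.42 kN.
ΣF_x = 0: no horizontal applied forces, so A_x = 0.

A_x = 0, A_y = -10.42 kN, C_y = 79.52 kN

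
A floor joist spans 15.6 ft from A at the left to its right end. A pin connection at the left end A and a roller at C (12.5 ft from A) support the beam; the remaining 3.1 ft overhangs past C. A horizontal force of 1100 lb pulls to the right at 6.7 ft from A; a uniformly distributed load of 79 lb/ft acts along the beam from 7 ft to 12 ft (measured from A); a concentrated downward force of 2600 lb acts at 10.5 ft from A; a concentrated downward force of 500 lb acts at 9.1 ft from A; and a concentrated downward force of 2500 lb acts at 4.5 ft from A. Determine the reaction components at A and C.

A_x = -1100 lb, A_y = 2247 lb, C_y = 3748 lb

Resultant of the distributed load: 79 × 5 = 395 lb at 9.5 ft from A.
Taking moments about A: C_y·12.5 − (79·5)·9.5 − 2600·10.5 − 500·9.1 − 2500·4.5 = 0 → C_y = 46852.5/12.5 = 3748.2 ≈ 3748 lb.
ΣF_y = 0: A_y + 3748.2 − 79·5 − 2600 − 500 − 2500 = 0 → A_y = 2247 lb.
ΣF_x = 0: A_x + 1100 = 0 → A_x = -1100 lb.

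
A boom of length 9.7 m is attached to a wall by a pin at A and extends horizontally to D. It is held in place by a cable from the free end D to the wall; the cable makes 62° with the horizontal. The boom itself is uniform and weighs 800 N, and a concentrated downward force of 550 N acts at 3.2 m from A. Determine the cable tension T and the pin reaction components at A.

T = 658.5 N, A_x = 309.2 N, A_y = 768.6 N

ΣM about A: T·sin62°·9.7 − 800·4.85 − 550·3.2 = 0 → T = 5640/(9.7·0.882948) = 658.525 ≈ 658.5 N.
ΣF_x = 0: A_x − T·cos62° = 0 → A_x = 658.525 × 0.469472 = 309.2 N.
ΣF_y = 0: A_y + T·sin62° − 800 − 550 = 0 → A_y = 1350 − 658.525 × 0.882948 = 768.6 N.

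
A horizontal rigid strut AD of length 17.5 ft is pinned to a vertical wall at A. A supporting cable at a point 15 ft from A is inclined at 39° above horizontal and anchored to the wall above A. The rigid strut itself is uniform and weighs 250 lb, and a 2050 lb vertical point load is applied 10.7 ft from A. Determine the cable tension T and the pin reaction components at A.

T = 2555 lb, A_x = 1986 lb, A_y = 691.8 lb

ΣM about A: T·sin39°·15 − 250·8.75 − 2050·10.7 = 0 → T = 24122.5/(15·0.62932) = 2555.4 ≈ 2555 lb.
ΣF_x = 0: A_x − T·cos39° = 0 → A_x = 2555.4 × 0.777146 = 1986 lb.
ΣF_y = 0: A_y + T·sin39° − 250 − 2050 = 0 → A_y = 2300 − 2555.4 × 0.62932 = 691.8 lb.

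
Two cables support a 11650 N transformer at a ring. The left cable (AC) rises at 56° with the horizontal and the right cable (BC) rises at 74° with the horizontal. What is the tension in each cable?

ΣF_x = 0: −T_AC·cos56° + T_BC·cos74° = 0 → T_BC = 2.02873·T_AC.
ΣF_y = 0: T_AC·sin56° + T_BC·sin74° = 11650.
Substitute: T_AC·(0.829038 + 2.02873·0.961262) = 11650 → T_AC = 4191.89 ≈ 4192 N.
Then T_BC = 2.02873 × 4191.89 = 8504 N.

T_AC = 4192 N, T_BC = 8504 N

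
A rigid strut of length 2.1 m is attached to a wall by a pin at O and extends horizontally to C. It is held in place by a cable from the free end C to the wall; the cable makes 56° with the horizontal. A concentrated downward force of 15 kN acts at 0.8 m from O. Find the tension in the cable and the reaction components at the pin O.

ΣM about O: T·sin56°·2.1 − 15·0.8 = 0 → T = 12/(2.1·0.829038) = 6.89267 ≈ 6.893 kN.
ΣF_x = 0: O_x − T·cos56° = 0 → O_x = 6.89267 × 0.559193 = 3.854 kN.
ΣF_y = 0: O_y + T·sin56° − 15 = 0 → O_y = 15 − 6.89267 × 0.829038 = 9.286 kN.

T = 6.893 kN, O_x = 3.854 kN, O_y = 9.286 kN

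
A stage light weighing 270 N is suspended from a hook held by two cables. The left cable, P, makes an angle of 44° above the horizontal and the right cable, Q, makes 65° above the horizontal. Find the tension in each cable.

T_P = 120.7 N, T_Q = 205.4 N

ΣF_x = 0: −T_P·cos44° + T_Q·cos65° = 0 → T_Q = 1.7021·T_P.
ΣF_y = 0: T_P·sin44° + T_Q·sin65° = 270.
Substitute: T_P·(0.694658 + 1.7021·0.906308) = 270 → T_P = 120.682 ≈ 120.7 N.
Then T_Q = 1.7021 × 120.682 = 205.4 N.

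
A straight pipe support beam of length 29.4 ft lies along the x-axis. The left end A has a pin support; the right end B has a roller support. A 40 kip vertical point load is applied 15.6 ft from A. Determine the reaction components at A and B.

A_x = 0, A_y = 18.78 kip, B_y = 21.22 kip

ΣM about A: B_y·29.4 − 40·15.6 = 0 → B_y = 624/29.4 = 21.2245 ≈ 21.22 kip.
ΣF_y = 0: A_y + 21.2245 − 40 = 0 → A_y = 18.78 kip.
ΣF_x = 0: no horizontal applied forces, so A_x = 0.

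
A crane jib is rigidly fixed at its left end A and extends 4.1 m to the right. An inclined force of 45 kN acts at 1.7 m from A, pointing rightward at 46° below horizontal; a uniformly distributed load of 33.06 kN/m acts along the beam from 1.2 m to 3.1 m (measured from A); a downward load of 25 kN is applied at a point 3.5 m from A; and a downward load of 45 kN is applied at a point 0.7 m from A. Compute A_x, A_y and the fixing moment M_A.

Resultant of the distributed load: 33.06 × 1.9 = 62.814 kN at 2.15 m from A.
ΣF_x = 0: A_x + 45·cos46° = 0 → A_x = -31.26 kN.
ΣF_y = 0: A_y − 45·sin46° − 33.06·1.9 − 25 − 45 = 0 → A_y = 165.2 kN.
ΣM about A: M_A − 45·sin46°·1.7 − (33.06·1.9)·2.15 − 25·3.5 − 45·0.7 = 0 → M_A = 309.1 kN·m.

A_x = -31.26 kN, A_y = 165.2 kN, M_A = 309.1 kN·m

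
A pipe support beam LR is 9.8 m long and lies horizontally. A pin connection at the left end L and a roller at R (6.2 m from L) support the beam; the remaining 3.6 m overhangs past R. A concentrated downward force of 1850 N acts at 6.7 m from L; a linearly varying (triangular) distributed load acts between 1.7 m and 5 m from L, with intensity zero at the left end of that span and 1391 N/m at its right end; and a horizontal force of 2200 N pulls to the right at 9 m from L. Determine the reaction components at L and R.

L_x = -2200 N, L_y = 702.2 N, R_y = 3443 N

Resultant of the triangular load: ½ × 1391 × 3.3 = 2295.15 N, acting at 3.9 m from L (one-third of the span from the peak).
Moments about L: R_y·6.2 − 1850·6.7 − (½·1391·3.3)·3.9 = 0 → R_y = 21346.085/6.2 = 3442.92 ≈ 3443 N.
ΣF_y = 0: L_y + 3442.92 − 1850 − ½·1391·3.3 = 0 → L_y = 702.2 N.
ΣF_x = 0: L_x + 2200 = 0 → L_x = -2200 N.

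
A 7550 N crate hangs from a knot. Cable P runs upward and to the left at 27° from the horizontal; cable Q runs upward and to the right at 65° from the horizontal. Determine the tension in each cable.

T_P = 3193 N, T_Q = 6731 N

ΣF_x = 0: −T_P·cos27° + T_Q·cos65° = 0 → T_Q = 2.1083·T_P.
ΣF_y = 0: T_P·sin27° + T_Q·sin65° = 7550.
Substitute: T_P·(0.45399 + 2.1083·0.906308) = 7550 → T_P = 3192.71 ≈ 3193 N.
Then T_Q = 2.1083 × 3192.71 = 6731 N.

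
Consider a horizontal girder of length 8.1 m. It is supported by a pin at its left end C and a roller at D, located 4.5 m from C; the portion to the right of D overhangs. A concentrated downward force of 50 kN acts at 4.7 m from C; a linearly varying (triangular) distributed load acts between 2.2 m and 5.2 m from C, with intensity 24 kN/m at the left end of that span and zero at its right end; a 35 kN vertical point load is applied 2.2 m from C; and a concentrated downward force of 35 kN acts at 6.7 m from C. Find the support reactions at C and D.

C_x = 0, C_y = 8.956 kN, D_y = 147.0 kN

Resultant of the triangular load: ½ × 24 × 3 = 36 kN, acting at 3.2 m from C (one-third of the span from the peak).
Taking moments about C: D_y·4.5 − 50·4.7 − (½·24·3)·3.2 − 35·2.2 − 35·6.7 = 0 → D_y = 661.7/4.5 = 147.044 ≈ 147.0 kN.
ΣF_y = 0: C_y + 147.044 − 50 − ½·24·3 − 35 − 35 = 0 → C_y = 8.956 kN.
ΣF_x = 0: no horizontal applied forces, so C_x = 0.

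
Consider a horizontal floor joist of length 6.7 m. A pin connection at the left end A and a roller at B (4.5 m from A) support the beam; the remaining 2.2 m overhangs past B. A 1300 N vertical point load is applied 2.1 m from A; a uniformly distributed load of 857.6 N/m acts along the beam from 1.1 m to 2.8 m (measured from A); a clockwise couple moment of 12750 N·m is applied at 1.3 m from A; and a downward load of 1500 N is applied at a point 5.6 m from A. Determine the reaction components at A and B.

Resultant of the distributed load: 857.6 × 1.7 = 1457.92 N at 1.95 m from A.
ΣM about A: B_y·4.5 − 1300·2.1 − (857.6·1.7)·1.95 − 12750 − 1500·5.6 = 0 → B_y = 26722.944/4.5 = 5938.43 ≈ 5938 N.
ΣF_y = 0: A_y + 5938.43 − 1300 − 857.6·1.7 − 1500 = 0 → A_y = -1681 N.
ΣF_x = 0: no horizontal applied forces, so A_x = 0.

A_x = 0, A_y = -1681 N, B_y = 5938 N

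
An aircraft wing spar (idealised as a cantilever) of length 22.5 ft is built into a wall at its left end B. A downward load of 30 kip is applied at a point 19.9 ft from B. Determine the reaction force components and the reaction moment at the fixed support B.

ΣF_x = 0: B_x = 0.
ΣF_y = 0: B_y − 30 = 0 → B_y = 30.00 kip.
ΣM about B: M_B − 30·19.9 = 0 → M_B = 597.0 kip·ft.

B_x = 0, B_y = 30.00 kip, M_B = 597.0 kip·ft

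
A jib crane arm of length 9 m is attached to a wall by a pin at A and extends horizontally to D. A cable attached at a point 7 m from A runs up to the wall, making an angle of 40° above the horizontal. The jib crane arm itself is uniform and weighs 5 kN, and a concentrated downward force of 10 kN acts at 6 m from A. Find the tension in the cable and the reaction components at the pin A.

ΣM about A: T·sin40°·7 − 5·4.5 − 10·6 = 0 → T = 82.5/(7·0.642788) = 18.3353 ≈ 18.34 kN.
ΣF_x = 0: A_x − T·cos40° = 0 → A_x = 18.3353 × 0.766044 = 14.05 kN.
ΣF_y = 0: A_y + T·sin40° − 5 − 10 = 0 → A_y = 15 − 18.3353 × 0.642788 = 3.214 kN.

T = 18.34 kN, A_x = 14.05 kN, A_y = 3.214 kN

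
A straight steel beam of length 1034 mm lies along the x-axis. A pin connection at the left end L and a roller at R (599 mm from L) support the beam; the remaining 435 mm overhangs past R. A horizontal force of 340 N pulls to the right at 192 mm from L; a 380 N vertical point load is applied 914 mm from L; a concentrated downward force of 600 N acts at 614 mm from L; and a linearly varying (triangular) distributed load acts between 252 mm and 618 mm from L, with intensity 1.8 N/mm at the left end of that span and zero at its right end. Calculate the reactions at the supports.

L_x = -340.0 N, L_y = -91.13 N, R_y = 1401 N

Resultant of the triangular load: ½ × 1.8 × 366 = 329.4 N, acting at 374 mm from L (one-third of the span from the peak).
Moments about L: R_y·599 − 380·914 − 600·614 − (½·1.8·366)·374 = 0 → R_y = 838915.6/599 = 1400.53 ≈ 1401 N.
ΣF_y = 0: L_y + 1400.53 − 380 − 600 − ½·1.8·366 = 0 → L_y = -91.13 N.
ΣF_x = 0: L_x + 340 = 0 → L_x = -340.0 N.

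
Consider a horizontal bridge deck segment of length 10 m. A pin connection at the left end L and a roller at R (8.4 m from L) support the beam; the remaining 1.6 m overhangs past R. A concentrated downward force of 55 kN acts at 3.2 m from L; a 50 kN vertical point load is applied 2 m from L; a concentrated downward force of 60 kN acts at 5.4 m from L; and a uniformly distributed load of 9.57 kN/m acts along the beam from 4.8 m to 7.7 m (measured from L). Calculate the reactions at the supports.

Resultant of the distributed load: 9.57 × 2.9 = 27.753 kN at 6.25 m from L.
ΣM about L: R_y·8.4 − 55·3.2 − 50·2 − 60·5.4 − (9.57·2.9)·6.25 = 0 → R_y = 773.45625/8.4 = 92.0781 ≈ 92.08 kN.
ΣF_y = 0: L_y + 92.0781 − 55 − 50 − 60 − 9.57·2.9 = 0 → L_y = 100.7 kN.
ΣF_x = 0: no horizontal applied forces, so L_x = 0.

L_x = 0, L_y = 100.7 kN, R_y = 92.08 kN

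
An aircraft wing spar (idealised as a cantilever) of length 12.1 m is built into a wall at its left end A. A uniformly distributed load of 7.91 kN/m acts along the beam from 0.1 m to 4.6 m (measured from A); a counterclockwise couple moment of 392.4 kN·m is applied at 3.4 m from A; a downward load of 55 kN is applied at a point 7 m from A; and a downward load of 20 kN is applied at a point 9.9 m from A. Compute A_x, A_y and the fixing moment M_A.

Resultant of the distributed load: 7.91 × 4.5 = 35.595 kN at 2.35 m from A.
ΣF_x = 0: A_x = 0.
ΣF_y = 0: A_y − 7.91·4.5 − 55 − 20 = 0 → A_y = 110.6 kN.
ΣM about A: M_A − (7.91·4.5)·2.35 + 392.4 − 55·7 − 20·9.9 = 0 → M_A = 274.2 kN·m.

A_x = 0, A_y = 110.6 kN, M_A = 274.2 kN·m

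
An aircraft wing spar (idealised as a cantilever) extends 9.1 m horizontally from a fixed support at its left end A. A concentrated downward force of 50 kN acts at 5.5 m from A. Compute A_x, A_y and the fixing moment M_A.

A_x = 0, A_y = 50.00 kN, M_A = 275.0 kN·m

ΣF_x = 0: A_x = 0.
ΣF_y = 0: A_y − 50 = 0 → A_y = 50.00 kN.
ΣM about A: M_A − 50·5.5 = 0 → M_A = 275.0 kN·m.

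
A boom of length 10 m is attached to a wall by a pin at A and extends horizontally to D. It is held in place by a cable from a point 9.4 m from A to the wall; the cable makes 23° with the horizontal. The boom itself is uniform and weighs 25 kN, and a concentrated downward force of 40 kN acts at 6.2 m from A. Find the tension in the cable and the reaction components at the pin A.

T = 101.6 kN, A_x = 93.48 kN, A_y = 25.32 kN

ΣM about A: T·sin23°·9.4 − 25·5 − 40·6.2 = 0 → T = 373/(9.4·0.390731) = 101.555 ≈ 101.6 kN.
ΣF_x = 0: A_x − T·cos23° = 0 → A_x = 101.555 × 0.920505 = 93.48 kN.
ΣF_y = 0: A_y + T·sin23° − 25 − 40 = 0 → A_y = 65 − 101.555 × 0.390731 = 25.32 kN.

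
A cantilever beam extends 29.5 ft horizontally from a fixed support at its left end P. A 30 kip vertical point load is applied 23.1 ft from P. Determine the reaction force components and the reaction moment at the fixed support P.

P_x = 0, P_y = 30.00 kip, M_P = 693.0 kip·ft

ΣF_x = 0: P_x = 0.
ΣF_y = 0: P_y − 30 = 0 → P_y = 30.00 kip.
ΣM about P: M_P − 30·23.1 = 0 → M_P = 693.0 kip·ft.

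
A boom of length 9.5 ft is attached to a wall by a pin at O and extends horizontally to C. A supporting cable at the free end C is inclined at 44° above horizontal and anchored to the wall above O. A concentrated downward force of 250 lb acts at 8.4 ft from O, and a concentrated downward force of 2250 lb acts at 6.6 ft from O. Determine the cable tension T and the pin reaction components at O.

T = 2568 lb, O_x = 1848 lb, O_y = 715.8 lb

ΣM about O: T·sin44°·9.5 − 250·8.4 − 2250·6.6 = 0 → T = 16950/(9.5·0.694658) = 2568.47 ≈ 2568 lb.
ΣF_x = 0: O_x − T·cos44° = 0 → O_x = 2568.47 × 0.71934 = 1848 lb.
ΣF_y = 0: O_y + T·sin44° − 250 − 2250 = 0 → O_y = 2500 − 2568.47 × 0.694658 = 715.8 lb.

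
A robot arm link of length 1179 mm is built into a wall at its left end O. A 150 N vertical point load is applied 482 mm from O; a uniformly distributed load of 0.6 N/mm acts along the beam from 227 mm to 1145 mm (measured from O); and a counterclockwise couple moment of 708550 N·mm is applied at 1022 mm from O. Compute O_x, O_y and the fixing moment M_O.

Resultant of the distributed load: 0.6 × 918 = 550.8 N at 686 mm from O.
ΣF_x = 0: O_x = 0.
ΣF_y = 0: O_y − 150 − 0.6·918 = 0 → O_y = 700.8 N.
ΣM about O: M_O − 150·482 − (0.6·918)·686 + 708550 = 0 → M_O = -258400 N·mm.

O_x = 0, O_y = 700.8 N, M_O = -258400 N·mm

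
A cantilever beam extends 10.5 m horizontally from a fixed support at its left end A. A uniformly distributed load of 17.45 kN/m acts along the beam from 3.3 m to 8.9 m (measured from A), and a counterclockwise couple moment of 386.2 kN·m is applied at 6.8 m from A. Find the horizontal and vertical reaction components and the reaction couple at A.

A_x = 0, A_y = 97.72 kN, M_A = 209.9 kN·m

Resultant of the distributed load: 17.45 × 5.6 = 97.72 kN at 6.1 m from A.
ΣF_x = 0: A_x = 0.
ΣF_y = 0: A_y − 17.45·5.6 = 0 → A_y = 97.72 kN.
ΣM about A: M_A − (17.45·5.6)·6.1 + 386.2 = 0 → M_A = 209.9 kN·m.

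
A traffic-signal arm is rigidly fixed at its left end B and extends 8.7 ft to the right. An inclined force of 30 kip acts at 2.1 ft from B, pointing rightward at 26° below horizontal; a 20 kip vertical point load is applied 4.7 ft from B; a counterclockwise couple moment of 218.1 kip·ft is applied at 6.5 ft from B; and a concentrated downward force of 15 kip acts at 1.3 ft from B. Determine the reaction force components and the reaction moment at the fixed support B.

B_x = -26.96 kip, B_y = 48.15 kip, M_B = -76.98 kip·ft

ΣF_x = 0: B_x + 30·cos26° = 0 → B_x = -26.96 kip.
ΣF_y = 0: B_y − 30·sin26° − 20 − 15 = 0 → B_y = 48.15 kip.
ΣM about B: M_B − 30·sin26°·2.1 − 20·4.7 + 218.1 − 15·1.3 = 0 → M_B = -76.98 kip·ft.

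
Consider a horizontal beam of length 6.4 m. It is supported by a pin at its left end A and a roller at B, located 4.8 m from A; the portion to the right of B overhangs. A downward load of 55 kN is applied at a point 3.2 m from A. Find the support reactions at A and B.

A_x = 0, A_y = 18.33 kN, B_y = 36.67 kN

Taking moments about A: B_y·4.8 − 55·3.2 = 0 → B_y = 176/4.8 = 36.6667 ≈ 36.67 kN.
ΣF_y = 0: A_y + 36.6667 − 55 = 0 → A_y = 18.33 kN.
ΣF_x = 0: no horizontal applied forces, so A_x = 0.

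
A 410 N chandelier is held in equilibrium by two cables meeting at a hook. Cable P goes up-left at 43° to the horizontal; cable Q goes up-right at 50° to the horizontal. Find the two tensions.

T_P = 263.9 N, T_Q = 300.3 N

ΣF_x = 0: −T_P·cos43° + T_Q·cos50° = 0 → T_Q = 1.13778·T_P.
ΣF_y = 0: T_P·sin43° + T_Q·sin50° = 410.
Substitute: T_P·(0.681998 + 1.13778·0.766044) = 410 → T_P = 263.905 ≈ 263.9 N.
Then T_Q = 1.13778 × 263.905 = 300.3 N.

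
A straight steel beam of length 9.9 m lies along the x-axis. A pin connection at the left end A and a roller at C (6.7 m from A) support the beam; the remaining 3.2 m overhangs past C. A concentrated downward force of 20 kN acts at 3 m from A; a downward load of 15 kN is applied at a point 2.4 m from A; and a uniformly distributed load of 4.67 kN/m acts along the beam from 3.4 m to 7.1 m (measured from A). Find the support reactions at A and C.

A_x = 0, A_y = 24.41 kN, C_y = 27.87 kN

Resultant of the distributed load: 4.67 × 3.7 = 17.279 kN at 5.25 m from A.
Taking moments about A: C_y·6.7 − 20·3 − 15·2.4 − (4.67·3.7)·5.25 = 0 → C_y = 186.71475/6.7 = 27.8679 ≈ 27.87 kN.
ΣF_y = 0: A_y + 27.8679 − 20 − 15 − 4.67·3.7 = 0 → A_y = 24.41 kN.
ΣF_x = 0: no horizontal applied forces, so A_x = 0.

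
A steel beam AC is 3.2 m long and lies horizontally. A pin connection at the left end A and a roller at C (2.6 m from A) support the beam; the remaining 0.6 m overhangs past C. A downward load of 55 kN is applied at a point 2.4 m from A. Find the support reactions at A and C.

ΣM about A: C_y·2.6 − 55·2.4 = 0 → C_y = 132/2.6 = 50.7692 ≈ 50.77 kN.
ΣF_y = 0: A_y + 50.7692 − 55 = 0 → A_y = 4.231 kN.
ΣF_x = 0: no horizontal applied forces, so A_x = 0.

A_x = 0, A_y = 4.231 kN, C_y = 50.77 kN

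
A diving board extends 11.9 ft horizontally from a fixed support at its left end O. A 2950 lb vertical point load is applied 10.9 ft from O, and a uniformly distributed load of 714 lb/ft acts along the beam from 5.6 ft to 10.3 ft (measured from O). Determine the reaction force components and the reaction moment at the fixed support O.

Resultant of the distributed load: 714 × 4.7 = 3355.8 lb at 7.95 ft from O.
ΣF_x = 0: O_x = 0.
ΣF_y = 0: O_y − 2950 − 714·4.7 = 0 → O_y = 6306 lb.
ΣM about O: M_O − 2950·10.9 − (714·4.7)·7.95 = 0 → M_O = 58830 lb·ft.

O_x = 0, O_y = 6306 lb, M_O = 58830 lb·ft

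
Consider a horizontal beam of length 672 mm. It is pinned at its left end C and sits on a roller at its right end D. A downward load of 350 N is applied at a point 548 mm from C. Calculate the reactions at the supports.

ΣM about C: D_y·672 − 350·548 = 0 → D_y = 191800/672 = 285.417 ≈ 285.4 N.
ΣF_y = 0: C_y + 285.417 − 350 = 0 → C_y = 64.58 N.
ΣF_x = 0: no horizontal applied forces, so C_x = 0.

C_x = 0, C_y = 64.58 N, D_y = 285.4 N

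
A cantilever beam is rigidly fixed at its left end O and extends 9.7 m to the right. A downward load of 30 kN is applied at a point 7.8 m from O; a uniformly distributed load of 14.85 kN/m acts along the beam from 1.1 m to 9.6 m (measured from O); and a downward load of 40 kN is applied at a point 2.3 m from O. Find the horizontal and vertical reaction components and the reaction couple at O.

O_x = 0, O_y = 196.2 kN, M_O = 1001 kN·m

Resultant of the distributed load: 14.85 × 8.5 = 126.225 kN at 5.35 m from O.
ΣF_x = 0: O_x = 0.
ΣF_y = 0: O_y − 30 − 14.85·8.5 − 40 = 0 → O_y = 196.2 kN.
ΣM about O: M_O − 30·7.8 − (14.85·8.5)·5.35 − 40·2.3 = 0 → M_O = 1001 kN·m.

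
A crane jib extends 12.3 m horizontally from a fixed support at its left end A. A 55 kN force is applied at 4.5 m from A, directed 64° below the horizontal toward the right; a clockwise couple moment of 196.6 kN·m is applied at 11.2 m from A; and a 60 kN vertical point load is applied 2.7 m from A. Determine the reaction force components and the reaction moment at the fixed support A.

ΣF_x = 0: A_x + 55·cos64° = 0 → A_x = -24.11 kN.
ΣF_y = 0: A_y − 55·sin64° − 60 = 0 → A_y = 109.4 kN.
ΣM about A: M_A − 55·sin64°·4.5 − 196.6 − 60·2.7 = 0 → M_A = 581.1 kN·m.

A_x = -24.11 kN, A_y = 109.4 kN, M_A = 581.1 kN·m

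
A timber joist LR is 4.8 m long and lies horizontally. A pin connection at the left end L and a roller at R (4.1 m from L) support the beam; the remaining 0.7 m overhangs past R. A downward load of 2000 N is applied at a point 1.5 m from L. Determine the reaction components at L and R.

L_x = 0, L_y = 1268 N, R_y = 731.7 N

Moments about L: R_y·4.1 − 2000·1.5 = 0 → R_y = 3000/4.1 = 731.707 ≈ 731.7 N.
ΣF_y = 0: L_y + 731.707 − 2000 = 0 → L_y = 1268 N.
ΣF_x = 0: no horizontal applied forces, so L_x = 0.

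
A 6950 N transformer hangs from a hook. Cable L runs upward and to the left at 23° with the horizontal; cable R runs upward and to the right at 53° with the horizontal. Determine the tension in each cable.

ΣF_x = 0: −T_L·cos23° + T_R·cos53° = 0 → T_R = 1.52955·T_L.
ΣF_y = 0: T_L·sin23° + T_R·sin53° = 6950.
Substitute: T_L·(0.390731 + 1.52955·0.798636) = 6950 → T_L = 4310.65 ≈ 4311 N.
Then T_R = 1.52955 × 4310.65 = 6593 N.

T_L = 4311 N, T_R = 6593 N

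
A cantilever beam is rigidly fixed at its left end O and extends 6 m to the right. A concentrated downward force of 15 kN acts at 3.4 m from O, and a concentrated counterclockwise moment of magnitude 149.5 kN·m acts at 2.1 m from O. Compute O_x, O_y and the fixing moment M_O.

O_x = 0, O_y = 15.00 kN, M_O = -98.50 kN·m

ΣF_x = 0: O_x = 0.
ΣF_y = 0: O_y − 15 = 0 → O_y = 15.00 kN.
ΣM about O: M_O − 15·3.4 + 149.5 = 0 → M_O = -98.50 kN·m.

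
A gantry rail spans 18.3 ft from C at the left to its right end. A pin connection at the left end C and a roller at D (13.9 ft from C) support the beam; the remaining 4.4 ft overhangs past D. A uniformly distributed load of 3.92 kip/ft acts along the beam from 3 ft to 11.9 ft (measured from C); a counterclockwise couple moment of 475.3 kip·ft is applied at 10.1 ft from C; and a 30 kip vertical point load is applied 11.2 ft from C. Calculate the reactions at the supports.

C_x = 0, C_y = 56.21 kip, D_y = 8.677 kip

Resultant of the distributed load: 3.92 × 8.9 = 34.888 kip at 7.45 ft from C.
Moments about C: D_y·13.9 − (3.92·8.9)·7.45 + 475.3 − 30·11.2 = 0 → D_y = 120.6156/13.9 = 8.67738 ≈ 8.677 kip.
ΣF_y = 0: C_y + 8.67738 − 3.92·8.9 − 30 = 0 → C_y = 56.21 kip.
ΣF_x = 0: no horizontal applied forces, so C_x = 0.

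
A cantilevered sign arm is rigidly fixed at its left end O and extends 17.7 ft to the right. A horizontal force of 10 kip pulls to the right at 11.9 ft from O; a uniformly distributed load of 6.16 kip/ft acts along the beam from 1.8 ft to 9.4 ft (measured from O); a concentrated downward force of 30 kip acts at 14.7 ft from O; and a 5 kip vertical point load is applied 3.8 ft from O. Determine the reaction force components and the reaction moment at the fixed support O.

Resultant of the distributed load: 6.16 × 7.6 = 46.816 kip at 5.6 ft from O.
ΣF_x = 0: O_x + 10 = 0 → O_x = -10.00 kip.
ΣF_y = 0: O_y − 6.16·7.6 − 30 − 5 = 0 → O_y = 81.82 kip.
ΣM about O: M_O − (6.16·7.6)·5.6 − 30·14.7 − 5·3.8 = 0 → M_O = 722.2 kip·ft.

O_x = -10.00 kip, O_y = 81.82 kip, M_O = 722.2 kip·ft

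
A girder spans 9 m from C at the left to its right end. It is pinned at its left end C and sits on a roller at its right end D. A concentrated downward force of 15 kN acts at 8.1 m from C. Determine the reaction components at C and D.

C_x = 0, C_y = 1.500 kN, D_y = 13.50 kN

Taking moments about C: D_y·9 − 15·8.1 = 0 → D_y = 121.5/9 = 13.50 kN.
ΣF_y = 0: C_y + 13.5 − 15 = 0 → C_y = 1.500 kN.
ΣF_x = 0: no horizontal applied forces, so C_x = 0.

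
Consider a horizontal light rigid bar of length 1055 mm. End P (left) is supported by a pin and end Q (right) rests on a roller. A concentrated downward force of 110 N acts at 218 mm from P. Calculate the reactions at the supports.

ΣM about P: Q_y·1055 − 110·218 = 0 → Q_y = 23980/1055 = 22.7299 ≈ 22.73 N.
ΣF_y = 0: P_y + 22.7299 − 110 = 0 → P_y = 87.27 N.
ΣF_x = 0: no horizontal applied forces, so P_x = 0.

P_x = 0, P_y = 87.27 N, Q_y = 22.73 N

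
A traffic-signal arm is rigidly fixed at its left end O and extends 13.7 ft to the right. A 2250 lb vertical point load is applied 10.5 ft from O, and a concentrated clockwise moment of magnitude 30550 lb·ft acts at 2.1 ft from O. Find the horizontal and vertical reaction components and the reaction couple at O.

ΣF_x = 0: O_x = 0.
ΣF_y = 0: O_y − 2250 = 0 → O_y = 2250 lb.
ΣM about O: M_O − 2250·10.5 − 30550 = 0 → M_O = 54180 lb·ft.

O_x = 0, O_y = 2250 lb, M_O = 54180 lb·ft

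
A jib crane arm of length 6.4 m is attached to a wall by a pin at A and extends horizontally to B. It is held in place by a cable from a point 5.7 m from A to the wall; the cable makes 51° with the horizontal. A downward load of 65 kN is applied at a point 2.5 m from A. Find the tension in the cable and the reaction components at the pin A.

T = 36.68 kN, A_x = 23.09 kN, A_y = 36.49 kN

ΣM about A: T·sin51°·5.7 − 65·2.5 = 0 → T = 162.5/(5.7·0.777146) = 36.6839 ≈ 36.68 kN.
ΣF_x = 0: A_x − T·cos51° = 0 → A_x = 36.6839 × 0.62932 = 23.09 kN.
ΣF_y = 0: A_y + T·sin51° − 65 = 0 → A_y = 65 − 36.6839 × 0.777146 = 36.49 kN.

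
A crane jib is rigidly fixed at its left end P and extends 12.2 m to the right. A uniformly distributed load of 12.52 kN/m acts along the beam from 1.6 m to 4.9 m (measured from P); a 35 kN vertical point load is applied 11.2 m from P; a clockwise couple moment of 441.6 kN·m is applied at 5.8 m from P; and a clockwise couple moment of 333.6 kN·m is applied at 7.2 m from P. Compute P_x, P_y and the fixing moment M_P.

P_x = 0, P_y = 76.32 kN, M_P = 1301 kN·m

Resultant of the distributed load: 12.52 × 3.3 = 41.316 kN at 3.25 m from P.
ΣF_x = 0: P_x = 0.
ΣF_y = 0: P_y − 12.52·3.3 − 35 = 0 → P_y = 76.32 kN.
ΣM about P: M_P − (12.52·3.3)·3.25 − 35·11.2 − 441.6 − 333.6 = 0 → M_P = 1301 kN·m.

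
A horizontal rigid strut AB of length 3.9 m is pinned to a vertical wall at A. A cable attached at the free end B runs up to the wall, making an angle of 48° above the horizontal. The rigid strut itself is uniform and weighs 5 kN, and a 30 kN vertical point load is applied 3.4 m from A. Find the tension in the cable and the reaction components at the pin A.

ΣM about A: T·sin48°·3.9 − 5·1.95 − 30·3.4 = 0 → T = 111.75/(3.9·0.743145) = 38.5575 ≈ 38.56 kN.
ΣF_x = 0: A_x − T·cos48° = 0 → A_x = 38.5575 × 0.669131 = 25.80 kN.
ΣF_y = 0: A_y + T·sin48° − 5 − 30 = 0 → A_y = 35 − 38.5575 × 0.743145 = 6.346 kN.

T = 38.56 kN, A_x = 25.80 kN, A_y = 6.346 kN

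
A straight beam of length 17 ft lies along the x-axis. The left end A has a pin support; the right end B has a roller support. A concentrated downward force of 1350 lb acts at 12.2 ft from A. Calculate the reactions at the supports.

A_x = 0, A_y = 381.2 lb, B_y = 968.8 lb

Moments about A: B_y·17 − 1350·12.2 = 0 → B_y = 16470/17 = 968.824 ≈ 968.8 lb.
ΣF_y = 0: A_y + 968.824 − 1350 = 0 → A_y = 381.2 lb.
ΣF_x = 0: no horizontal applied forces, so A_x = 0.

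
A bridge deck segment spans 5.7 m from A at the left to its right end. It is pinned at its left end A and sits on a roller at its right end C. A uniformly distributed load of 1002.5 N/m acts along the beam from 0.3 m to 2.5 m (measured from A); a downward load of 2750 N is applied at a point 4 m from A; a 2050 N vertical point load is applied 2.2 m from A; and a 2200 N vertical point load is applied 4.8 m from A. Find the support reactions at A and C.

A_x = 0, A_y = 4090 N, C_y = 5115 N

Resultant of the distributed load: 1002.5 × 2.2 = 2205.5 N at 1.4 m from A.
ΣM about A: C_y·5.7 − (1002.5·2.2)·1.4 − 2750·4 − 2050·2.2 − 2200·4.8 = 0 → C_y = 29157.7/5.7 = 5115.39 ≈ 5115 N.
ΣF_y = 0: A_y + 5115.39 − 1002.5·2.2 − 2750 − 2050 − 2200 = 0 → A_y = 4090 N.
ΣF_x = 0: no horizontal applied forces, so A_x = 0.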